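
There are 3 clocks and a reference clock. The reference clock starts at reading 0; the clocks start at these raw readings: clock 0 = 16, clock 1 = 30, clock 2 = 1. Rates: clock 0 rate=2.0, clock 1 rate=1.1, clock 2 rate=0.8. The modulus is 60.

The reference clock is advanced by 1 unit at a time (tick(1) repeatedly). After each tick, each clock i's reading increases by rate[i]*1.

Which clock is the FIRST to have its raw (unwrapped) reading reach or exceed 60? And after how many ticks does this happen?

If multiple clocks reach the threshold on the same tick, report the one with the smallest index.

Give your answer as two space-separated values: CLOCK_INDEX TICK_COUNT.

Answer: 0 22

Derivation:
clock 0: start=16, rate=2.0, needs 60-16 = 44; ticks = ceil(44/2.0) = ceil(22.0000) = 22; reading at tick 22 = 16 + 2.0*22 = 60.0000
clock 1: start=30, rate=1.1, needs 60-30 = 30; ticks = ceil(30/1.1) = ceil(27.2727) = 28; reading at tick 28 = 30 + 1.1*28 = 60.8000
clock 2: start=1, rate=0.8, needs 60-1 = 59; ticks = ceil(59/0.8) = ceil(73.7500) = 74; reading at tick 74 = 1 + 0.8*74 = 60.2000
Minimum tick count = 22; winners = [0]; smallest index = 0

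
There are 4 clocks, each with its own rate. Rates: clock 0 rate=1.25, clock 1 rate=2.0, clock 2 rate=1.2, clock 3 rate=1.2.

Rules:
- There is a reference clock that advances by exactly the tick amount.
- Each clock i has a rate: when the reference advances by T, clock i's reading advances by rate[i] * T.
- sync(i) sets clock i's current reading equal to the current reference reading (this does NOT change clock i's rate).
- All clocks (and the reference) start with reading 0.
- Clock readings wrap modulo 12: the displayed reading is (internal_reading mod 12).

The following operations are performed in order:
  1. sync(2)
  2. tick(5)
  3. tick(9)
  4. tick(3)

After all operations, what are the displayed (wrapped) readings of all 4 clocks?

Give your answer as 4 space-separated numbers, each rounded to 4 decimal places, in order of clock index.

Answer: 9.2500 10.0000 8.4000 8.4000

Derivation:
After op 1 sync(2): ref=0.0000 raw=[0.0000 0.0000 0.0000 0.0000]
After op 2 tick(5): ref=5.0000 raw=[6.2500 10.0000 6.0000 6.0000]
After op 3 tick(9): ref=14.0000 raw=[17.5000 28.0000 16.8000 16.8000]
After op 4 tick(3): ref=17.0000 raw=[21.2500 34.0000 20.4000 20.4000]
Wrap final raw readings (mod 12): 21.2500 mod 12 = 9.2500; 34.0000 mod 12 = 10.0000; 20.4000 mod 12 = 8.4000; 20.4000 mod 12 = 8.4000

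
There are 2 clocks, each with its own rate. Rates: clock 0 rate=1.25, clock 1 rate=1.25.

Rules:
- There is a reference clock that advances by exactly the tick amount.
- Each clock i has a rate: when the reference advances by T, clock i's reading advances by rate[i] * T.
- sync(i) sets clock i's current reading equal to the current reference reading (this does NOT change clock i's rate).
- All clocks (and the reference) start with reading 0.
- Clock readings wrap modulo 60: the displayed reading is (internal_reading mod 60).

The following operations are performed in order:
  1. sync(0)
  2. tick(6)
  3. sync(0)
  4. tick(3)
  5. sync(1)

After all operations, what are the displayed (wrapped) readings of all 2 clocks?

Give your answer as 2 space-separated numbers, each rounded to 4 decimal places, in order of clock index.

After op 1 sync(0): ref=0.0000 raw=[0.0000 0.0000]
After op 2 tick(6): ref=6.0000 raw=[7.5000 7.5000]
After op 3 sync(0): ref=6.0000 raw=[6.0000 7.5000]
After op 4 tick(3): ref=9.0000 raw=[9.7500 11.2500]
After op 5 sync(1): ref=9.0000 raw=[9.7500 9.0000]
Wrap final raw readings (mod 60): 9.7500 mod 60 = 9.7500; 9.0000 mod 60 = 9.0000

Answer: 9.7500 9.0000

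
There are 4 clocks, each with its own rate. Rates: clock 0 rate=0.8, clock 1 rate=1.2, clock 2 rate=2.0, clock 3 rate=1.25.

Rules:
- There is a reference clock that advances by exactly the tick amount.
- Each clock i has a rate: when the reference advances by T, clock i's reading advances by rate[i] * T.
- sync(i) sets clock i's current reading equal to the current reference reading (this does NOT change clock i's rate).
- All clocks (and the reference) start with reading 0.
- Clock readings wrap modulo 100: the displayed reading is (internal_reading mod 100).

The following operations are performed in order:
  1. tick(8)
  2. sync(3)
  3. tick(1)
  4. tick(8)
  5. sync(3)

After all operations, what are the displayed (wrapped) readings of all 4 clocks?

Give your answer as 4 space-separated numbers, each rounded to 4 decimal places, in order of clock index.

After op 1 tick(8): ref=8.0000 raw=[6.4000 9.6000 16.0000 10.0000]
After op 2 sync(3): ref=8.0000 raw=[6.4000 9.6000 16.0000 8.0000]
After op 3 tick(1): ref=9.0000 raw=[7.2000 10.8000 18.0000 9.2500]
After op 4 tick(8): ref=17.0000 raw=[13.6000 20.4000 34.0000 19.2500]
After op 5 sync(3): ref=17.0000 raw=[13.6000 20.4000 34.0000 17.0000]
Wrap final raw readings (mod 100): 13.6000 mod 100 = 13.6000; 20.4000 mod 100 = 20.4000; 34.0000 mod 100 = 34.0000; 17.0000 mod 100 = 17.0000

Answer: 13.6000 20.4000 34.0000 17.0000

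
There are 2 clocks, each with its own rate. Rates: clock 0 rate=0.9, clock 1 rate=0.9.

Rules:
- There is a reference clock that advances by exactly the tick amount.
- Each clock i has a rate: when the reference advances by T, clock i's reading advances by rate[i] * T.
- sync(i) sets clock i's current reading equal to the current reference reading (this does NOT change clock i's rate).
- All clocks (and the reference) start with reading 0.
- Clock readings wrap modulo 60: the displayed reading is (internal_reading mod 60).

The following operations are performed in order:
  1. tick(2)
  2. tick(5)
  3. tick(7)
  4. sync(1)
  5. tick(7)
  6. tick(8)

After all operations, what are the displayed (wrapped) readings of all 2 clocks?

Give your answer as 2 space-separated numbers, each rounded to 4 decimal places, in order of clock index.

After op 1 tick(2): ref=2.0000 raw=[1.8000 1.8000]
After op 2 tick(5): ref=7.0000 raw=[6.3000 6.3000]
After op 3 tick(7): ref=14.0000 raw=[12.6000 12.6000]
After op 4 sync(1): ref=14.0000 raw=[12.6000 14.0000]
After op 5 tick(7): ref=21.0000 raw=[18.9000 20.3000]
After op 6 tick(8): ref=29.0000 raw=[26.1000 27.5000]
Wrap final raw readings (mod 60): 26.1000 mod 60 = 26.1000; 27.5000 mod 60 = 27.5000

Answer: 26.1000 27.5000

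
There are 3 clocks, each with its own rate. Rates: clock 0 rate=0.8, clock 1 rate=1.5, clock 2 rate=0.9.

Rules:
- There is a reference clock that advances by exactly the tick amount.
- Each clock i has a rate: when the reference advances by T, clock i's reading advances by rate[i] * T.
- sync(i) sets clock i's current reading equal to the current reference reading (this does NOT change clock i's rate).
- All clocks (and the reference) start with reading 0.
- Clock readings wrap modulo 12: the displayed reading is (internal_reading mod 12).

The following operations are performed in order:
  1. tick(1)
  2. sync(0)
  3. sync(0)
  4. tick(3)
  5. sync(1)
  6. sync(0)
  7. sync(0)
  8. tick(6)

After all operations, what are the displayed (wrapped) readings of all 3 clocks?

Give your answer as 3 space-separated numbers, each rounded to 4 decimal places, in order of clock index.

After op 1 tick(1): ref=1.0000 raw=[0.8000 1.5000 0.9000]
After op 2 sync(0): ref=1.0000 raw=[1.0000 1.5000 0.9000]
After op 3 sync(0): ref=1.0000 raw=[1.0000 1.5000 0.9000]
After op 4 tick(3): ref=4.0000 raw=[3.4000 6.0000 3.6000]
After op 5 sync(1): ref=4.0000 raw=[3.4000 4.0000 3.6000]
After op 6 sync(0): ref=4.0000 raw=[4.0000 4.0000 3.6000]
After op 7 sync(0): ref=4.0000 raw=[4.0000 4.0000 3.6000]
After op 8 tick(6): ref=10.0000 raw=[8.8000 13.0000 9.0000]
Wrap final raw readings (mod 12): 8.8000 mod 12 = 8.8000; 13.0000 mod 12 = 1.0000; 9.0000 mod 12 = 9.0000

Answer: 8.8000 1.0000 9.0000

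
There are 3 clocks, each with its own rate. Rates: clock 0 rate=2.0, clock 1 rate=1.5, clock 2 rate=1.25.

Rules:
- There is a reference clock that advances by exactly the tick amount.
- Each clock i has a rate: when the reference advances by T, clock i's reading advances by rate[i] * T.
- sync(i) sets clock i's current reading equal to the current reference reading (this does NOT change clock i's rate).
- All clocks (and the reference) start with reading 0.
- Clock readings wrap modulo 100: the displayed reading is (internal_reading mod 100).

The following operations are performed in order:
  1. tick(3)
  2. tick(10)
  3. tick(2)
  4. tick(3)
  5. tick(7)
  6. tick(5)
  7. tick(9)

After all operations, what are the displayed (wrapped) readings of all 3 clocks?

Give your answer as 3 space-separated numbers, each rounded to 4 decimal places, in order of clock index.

After op 1 tick(3): ref=3.0000 raw=[6.0000 4.5000 3.7500]
After op 2 tick(10): ref=13.0000 raw=[26.0000 19.5000 16.2500]
After op 3 tick(2): ref=15.0000 raw=[30.0000 22.5000 18.7500]
After op 4 tick(3): ref=18.0000 raw=[36.0000 27.0000 22.5000]
After op 5 tick(7): ref=25.0000 raw=[50.0000 37.5000 31.2500]
After op 6 tick(5): ref=30.0000 raw=[60.0000 45.0000 37.5000]
After op 7 tick(9): ref=39.0000 raw=[78.0000 58.5000 48.7500]
Wrap final raw readings (mod 100): 78.0000 mod 100 = 78.0000; 58.5000 mod 100 = 58.5000; 48.7500 mod 100 = 48.7500

Answer: 78.0000 58.5000 48.7500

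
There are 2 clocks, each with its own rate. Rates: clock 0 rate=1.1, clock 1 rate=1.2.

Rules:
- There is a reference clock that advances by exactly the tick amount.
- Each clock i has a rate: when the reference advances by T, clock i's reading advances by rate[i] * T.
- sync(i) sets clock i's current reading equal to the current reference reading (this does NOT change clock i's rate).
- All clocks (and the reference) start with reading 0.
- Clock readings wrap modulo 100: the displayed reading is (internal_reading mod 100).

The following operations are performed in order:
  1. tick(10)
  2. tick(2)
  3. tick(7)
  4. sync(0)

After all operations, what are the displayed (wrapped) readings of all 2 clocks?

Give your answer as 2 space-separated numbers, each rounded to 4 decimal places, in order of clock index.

Answer: 19.0000 22.8000

Derivation:
After op 1 tick(10): ref=10.0000 raw=[11.0000 12.0000]
After op 2 tick(2): ref=12.0000 raw=[13.2000 14.4000]
After op 3 tick(7): ref=19.0000 raw=[20.9000 22.8000]
After op 4 sync(0): ref=19.0000 raw=[19.0000 22.8000]
Wrap final raw readings (mod 100): 19.0000 mod 100 = 19.0000; 22.8000 mod 100 = 22.8000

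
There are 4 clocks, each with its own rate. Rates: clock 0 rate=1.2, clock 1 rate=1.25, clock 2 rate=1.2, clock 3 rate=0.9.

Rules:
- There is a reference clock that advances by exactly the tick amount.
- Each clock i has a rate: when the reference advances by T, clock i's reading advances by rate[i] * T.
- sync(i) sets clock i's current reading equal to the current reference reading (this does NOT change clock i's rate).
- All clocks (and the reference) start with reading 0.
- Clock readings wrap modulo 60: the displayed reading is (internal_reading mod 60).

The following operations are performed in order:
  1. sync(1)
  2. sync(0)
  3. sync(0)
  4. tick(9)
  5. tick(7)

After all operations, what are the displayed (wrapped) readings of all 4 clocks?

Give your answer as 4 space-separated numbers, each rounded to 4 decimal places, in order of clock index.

After op 1 sync(1): ref=0.0000 raw=[0.0000 0.0000 0.0000 0.0000]
After op 2 sync(0): ref=0.0000 raw=[0.0000 0.0000 0.0000 0.0000]
After op 3 sync(0): ref=0.0000 raw=[0.0000 0.0000 0.0000 0.0000]
After op 4 tick(9): ref=9.0000 raw=[10.8000 11.2500 10.8000 8.1000]
After op 5 tick(7): ref=16.0000 raw=[19.2000 20.0000 19.2000 14.4000]
Wrap final raw readings (mod 60): 19.2000 mod 60 = 19.2000; 20.0000 mod 60 = 20.0000; 19.2000 mod 60 = 19.2000; 14.4000 mod 60 = 14.4000

Answer: 19.2000 20.0000 19.2000 14.4000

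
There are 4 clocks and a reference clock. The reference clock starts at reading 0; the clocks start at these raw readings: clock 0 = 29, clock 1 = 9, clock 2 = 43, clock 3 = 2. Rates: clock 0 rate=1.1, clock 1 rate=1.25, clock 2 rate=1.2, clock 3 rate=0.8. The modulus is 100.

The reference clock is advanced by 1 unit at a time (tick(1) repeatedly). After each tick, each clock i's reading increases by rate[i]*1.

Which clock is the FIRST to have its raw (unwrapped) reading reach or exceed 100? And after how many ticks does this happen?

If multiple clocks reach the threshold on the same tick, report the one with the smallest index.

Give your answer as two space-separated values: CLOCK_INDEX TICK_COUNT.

Answer: 2 48

Derivation:
clock 0: start=29, rate=1.1, needs 100-29 = 71; ticks = ceil(71/1.1) = ceil(64.5455) = 65; reading at tick 65 = 29 + 1.1*65 = 100.5000
clock 1: start=9, rate=1.25, needs 100-9 = 91; ticks = ceil(91/1.25) = ceil(72.8000) = 73; reading at tick 73 = 9 + 1.25*73 = 100.2500
clock 2: start=43, rate=1.2, needs 100-43 = 57; ticks = ceil(57/1.2) = ceil(47.5000) = 48; reading at tick 48 = 43 + 1.2*48 = 100.6000
clock 3: start=2, rate=0.8, needs 100-2 = 98; ticks = ceil(98/0.8) = ceil(122.5000) = 123; reading at tick 123 = 2 + 0.8*123 = 100.4000
Minimum tick count = 48; winners = [2]; smallest index = 2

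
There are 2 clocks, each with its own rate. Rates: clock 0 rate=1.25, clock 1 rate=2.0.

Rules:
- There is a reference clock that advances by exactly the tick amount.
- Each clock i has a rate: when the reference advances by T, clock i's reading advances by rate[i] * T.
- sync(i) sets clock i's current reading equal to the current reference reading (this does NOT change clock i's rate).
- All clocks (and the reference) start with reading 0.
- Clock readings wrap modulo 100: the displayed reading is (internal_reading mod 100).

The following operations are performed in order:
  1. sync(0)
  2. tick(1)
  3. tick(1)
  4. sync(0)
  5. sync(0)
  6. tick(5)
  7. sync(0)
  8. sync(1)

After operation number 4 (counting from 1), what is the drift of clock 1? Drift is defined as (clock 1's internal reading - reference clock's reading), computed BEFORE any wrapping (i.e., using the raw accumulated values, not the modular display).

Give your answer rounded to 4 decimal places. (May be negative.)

After op 1 sync(0): ref=0.0000 raw=[0.0000 0.0000]
After op 2 tick(1): ref=1.0000 raw=[1.2500 2.0000]
After op 3 tick(1): ref=2.0000 raw=[2.5000 4.0000]
After op 4 sync(0): ref=2.0000 raw=[2.0000 4.0000]
Drift of clock 1 after op 4: 4.0000 - 2.0000 = 2.0000

Answer: 2.0000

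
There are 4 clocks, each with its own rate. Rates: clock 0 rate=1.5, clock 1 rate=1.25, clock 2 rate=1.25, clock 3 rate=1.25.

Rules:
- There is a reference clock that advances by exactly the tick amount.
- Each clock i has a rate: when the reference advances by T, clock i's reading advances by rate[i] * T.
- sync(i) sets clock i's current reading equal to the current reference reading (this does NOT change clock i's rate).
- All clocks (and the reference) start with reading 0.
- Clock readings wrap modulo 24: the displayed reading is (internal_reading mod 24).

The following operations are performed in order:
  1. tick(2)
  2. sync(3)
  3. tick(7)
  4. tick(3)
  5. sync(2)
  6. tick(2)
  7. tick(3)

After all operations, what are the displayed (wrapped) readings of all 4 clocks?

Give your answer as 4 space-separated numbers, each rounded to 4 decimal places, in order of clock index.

Answer: 1.5000 21.2500 18.2500 20.7500

Derivation:
After op 1 tick(2): ref=2.0000 raw=[3.0000 2.5000 2.5000 2.5000]
After op 2 sync(3): ref=2.0000 raw=[3.0000 2.5000 2.5000 2.0000]
After op 3 tick(7): ref=9.0000 raw=[13.5000 11.2500 11.2500 10.7500]
After op 4 tick(3): ref=12.0000 raw=[18.0000 15.0000 15.0000 14.5000]
After op 5 sync(2): ref=12.0000 raw=[18.0000 15.0000 12.0000 14.5000]
After op 6 tick(2): ref=14.0000 raw=[21.0000 17.5000 14.5000 17.0000]
After op 7 tick(3): ref=17.0000 raw=[25.5000 21.2500 18.2500 20.7500]
Wrap final raw readings (mod 24): 25.5000 mod 24 = 1.5000; 21.2500 mod 24 = 21.2500; 18.2500 mod 24 = 18.2500; 20.7500 mod 24 = 20.7500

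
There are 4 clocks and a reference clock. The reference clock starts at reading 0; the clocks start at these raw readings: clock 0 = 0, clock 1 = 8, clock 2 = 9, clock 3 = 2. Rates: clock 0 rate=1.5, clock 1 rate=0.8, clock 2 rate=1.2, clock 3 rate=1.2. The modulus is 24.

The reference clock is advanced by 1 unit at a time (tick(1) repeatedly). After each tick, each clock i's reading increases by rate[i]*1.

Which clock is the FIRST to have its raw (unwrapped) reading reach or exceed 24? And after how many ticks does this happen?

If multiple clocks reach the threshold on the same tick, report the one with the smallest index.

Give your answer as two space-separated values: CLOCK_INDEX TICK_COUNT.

Answer: 2 13

Derivation:
clock 0: start=0, rate=1.5, needs 24-0 = 24; ticks = ceil(24/1.5) = ceil(16.0000) = 16; reading at tick 16 = 0 + 1.5*16 = 24.0000
clock 1: start=8, rate=0.8, needs 24-8 = 16; ticks = ceil(16/0.8) = ceil(20.0000) = 20; reading at tick 20 = 8 + 0.8*20 = 24.0000
clock 2: start=9, rate=1.2, needs 24-9 = 15; ticks = ceil(15/1.2) = ceil(12.5000) = 13; reading at tick 13 = 9 + 1.2*13 = 24.6000
clock 3: start=2, rate=1.2, needs 24-2 = 22; ticks = ceil(22/1.2) = ceil(18.3333) = 19; reading at tick 19 = 2 + 1.2*19 = 24.8000
Minimum tick count = 13; winners = [2]; smallest index = 2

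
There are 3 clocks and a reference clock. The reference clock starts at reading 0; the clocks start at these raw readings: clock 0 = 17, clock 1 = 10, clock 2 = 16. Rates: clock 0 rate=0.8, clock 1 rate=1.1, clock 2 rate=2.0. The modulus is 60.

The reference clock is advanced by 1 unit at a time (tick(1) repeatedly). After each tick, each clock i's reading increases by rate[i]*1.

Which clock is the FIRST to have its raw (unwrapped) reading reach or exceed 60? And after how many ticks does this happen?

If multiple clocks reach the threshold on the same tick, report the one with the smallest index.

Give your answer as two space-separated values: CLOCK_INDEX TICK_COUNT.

clock 0: start=17, rate=0.8, needs 60-17 = 43; ticks = ceil(43/0.8) = ceil(53.7500) = 54; reading at tick 54 = 17 + 0.8*54 = 60.2000
clock 1: start=10, rate=1.1, needs 60-10 = 50; ticks = ceil(50/1.1) = ceil(45.4545) = 46; reading at tick 46 = 10 + 1.1*46 = 60.6000
clock 2: start=16, rate=2.0, needs 60-16 = 44; ticks = ceil(44/2.0) = ceil(22.0000) = 22; reading at tick 22 = 16 + 2.0*22 = 60.0000
Minimum tick count = 22; winners = [2]; smallest index = 2

Answer: 2 22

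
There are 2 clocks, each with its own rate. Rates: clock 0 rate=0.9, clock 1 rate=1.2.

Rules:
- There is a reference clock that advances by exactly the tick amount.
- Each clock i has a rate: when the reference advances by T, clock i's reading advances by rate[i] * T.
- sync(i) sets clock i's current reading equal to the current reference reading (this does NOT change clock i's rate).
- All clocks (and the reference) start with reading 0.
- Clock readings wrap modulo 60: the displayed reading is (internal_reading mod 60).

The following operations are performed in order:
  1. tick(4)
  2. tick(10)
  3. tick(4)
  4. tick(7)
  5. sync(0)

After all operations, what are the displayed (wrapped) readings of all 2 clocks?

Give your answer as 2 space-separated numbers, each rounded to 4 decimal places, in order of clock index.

After op 1 tick(4): ref=4.0000 raw=[3.6000 4.8000]
After op 2 tick(10): ref=14.0000 raw=[12.6000 16.8000]
After op 3 tick(4): ref=18.0000 raw=[16.2000 21.6000]
After op 4 tick(7): ref=25.0000 raw=[22.5000 30.0000]
After op 5 sync(0): ref=25.0000 raw=[25.0000 30.0000]
Wrap final raw readings (mod 60): 25.0000 mod 60 = 25.0000; 30.0000 mod 60 = 30.0000

Answer: 25.0000 30.0000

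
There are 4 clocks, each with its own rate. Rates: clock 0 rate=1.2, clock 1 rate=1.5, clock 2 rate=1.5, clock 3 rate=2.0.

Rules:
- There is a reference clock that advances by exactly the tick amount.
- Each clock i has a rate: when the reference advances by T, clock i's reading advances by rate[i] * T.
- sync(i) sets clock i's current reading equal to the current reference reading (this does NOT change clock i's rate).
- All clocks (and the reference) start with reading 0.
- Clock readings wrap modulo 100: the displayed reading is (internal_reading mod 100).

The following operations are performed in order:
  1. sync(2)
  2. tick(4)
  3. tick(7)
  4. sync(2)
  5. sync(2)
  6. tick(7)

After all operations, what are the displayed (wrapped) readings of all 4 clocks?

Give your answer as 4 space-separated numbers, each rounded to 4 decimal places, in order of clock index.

After op 1 sync(2): ref=0.0000 raw=[0.0000 0.0000 0.0000 0.0000]
After op 2 tick(4): ref=4.0000 raw=[4.8000 6.0000 6.0000 8.0000]
After op 3 tick(7): ref=11.0000 raw=[13.2000 16.5000 16.5000 22.0000]
After op 4 sync(2): ref=11.0000 raw=[13.2000 16.5000 11.0000 22.0000]
After op 5 sync(2): ref=11.0000 raw=[13.2000 16.5000 11.0000 22.0000]
After op 6 tick(7): ref=18.0000 raw=[21.6000 27.0000 21.5000 36.0000]
Wrap final raw readings (mod 100): 21.6000 mod 100 = 21.6000; 27.0000 mod 100 = 27.0000; 21.5000 mod 100 = 21.5000; 36.0000 mod 100 = 36.0000

Answer: 21.6000 27.0000 21.5000 36.0000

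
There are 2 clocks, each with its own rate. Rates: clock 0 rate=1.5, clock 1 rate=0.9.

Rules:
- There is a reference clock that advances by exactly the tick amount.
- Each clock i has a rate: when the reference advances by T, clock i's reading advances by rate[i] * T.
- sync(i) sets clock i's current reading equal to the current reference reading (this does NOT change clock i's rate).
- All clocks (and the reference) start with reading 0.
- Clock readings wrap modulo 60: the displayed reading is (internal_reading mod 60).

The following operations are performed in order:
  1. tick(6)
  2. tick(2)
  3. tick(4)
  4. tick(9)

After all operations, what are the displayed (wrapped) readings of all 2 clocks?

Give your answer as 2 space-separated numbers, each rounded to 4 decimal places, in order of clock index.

After op 1 tick(6): ref=6.0000 raw=[9.0000 5.4000]
After op 2 tick(2): ref=8.0000 raw=[12.0000 7.2000]
After op 3 tick(4): ref=12.0000 raw=[18.0000 10.8000]
After op 4 tick(9): ref=21.0000 raw=[31.5000 18.9000]
Wrap final raw readings (mod 60): 31.5000 mod 60 = 31.5000; 18.9000 mod 60 = 18.9000

Answer: 31.5000 18.9000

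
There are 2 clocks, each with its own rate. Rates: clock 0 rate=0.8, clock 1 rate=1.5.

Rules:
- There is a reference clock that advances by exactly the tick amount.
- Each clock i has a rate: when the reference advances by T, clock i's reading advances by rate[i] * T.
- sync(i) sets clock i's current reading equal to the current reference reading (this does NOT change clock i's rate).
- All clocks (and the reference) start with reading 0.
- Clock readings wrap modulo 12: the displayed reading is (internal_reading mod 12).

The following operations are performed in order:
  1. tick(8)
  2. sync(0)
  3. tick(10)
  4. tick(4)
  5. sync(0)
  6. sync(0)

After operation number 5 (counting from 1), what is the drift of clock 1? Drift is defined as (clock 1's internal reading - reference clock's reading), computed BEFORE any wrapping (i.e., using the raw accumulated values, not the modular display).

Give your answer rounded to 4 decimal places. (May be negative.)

After op 1 tick(8): ref=8.0000 raw=[6.4000 12.0000]
After op 2 sync(0): ref=8.0000 raw=[8.0000 12.0000]
After op 3 tick(10): ref=18.0000 raw=[16.0000 27.0000]
After op 4 tick(4): ref=22.0000 raw=[19.2000 33.0000]
After op 5 sync(0): ref=22.0000 raw=[22.0000 33.0000]
Drift of clock 1 after op 5: 33.0000 - 22.0000 = 11.0000

Answer: 11.0000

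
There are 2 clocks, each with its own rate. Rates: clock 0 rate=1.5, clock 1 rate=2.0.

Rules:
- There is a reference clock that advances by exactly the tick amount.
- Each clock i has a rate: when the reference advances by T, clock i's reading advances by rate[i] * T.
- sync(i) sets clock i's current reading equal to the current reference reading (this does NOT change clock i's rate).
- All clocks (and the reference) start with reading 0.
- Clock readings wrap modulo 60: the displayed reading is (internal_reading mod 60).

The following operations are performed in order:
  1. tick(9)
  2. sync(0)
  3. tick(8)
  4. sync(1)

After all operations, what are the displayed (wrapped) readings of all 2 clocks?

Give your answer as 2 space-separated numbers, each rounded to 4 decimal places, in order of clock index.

Answer: 21.0000 17.0000

Derivation:
After op 1 tick(9): ref=9.0000 raw=[13.5000 18.0000]
After op 2 sync(0): ref=9.0000 raw=[9.0000 18.0000]
After op 3 tick(8): ref=17.0000 raw=[21.0000 34.0000]
After op 4 sync(1): ref=17.0000 raw=[21.0000 17.0000]
Wrap final raw readings (mod 60): 21.0000 mod 60 = 21.0000; 17.0000 mod 60 = 17.0000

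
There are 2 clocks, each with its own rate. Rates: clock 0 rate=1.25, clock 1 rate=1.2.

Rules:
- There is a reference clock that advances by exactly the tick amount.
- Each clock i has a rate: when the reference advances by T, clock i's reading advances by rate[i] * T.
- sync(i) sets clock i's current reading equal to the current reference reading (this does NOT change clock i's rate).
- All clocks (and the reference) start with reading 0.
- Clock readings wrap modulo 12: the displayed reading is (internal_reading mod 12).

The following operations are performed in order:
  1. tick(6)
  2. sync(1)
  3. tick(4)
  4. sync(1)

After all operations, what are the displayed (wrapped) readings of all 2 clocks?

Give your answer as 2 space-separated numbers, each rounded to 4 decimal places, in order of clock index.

Answer: 0.5000 10.0000

Derivation:
After op 1 tick(6): ref=6.0000 raw=[7.5000 7.2000]
After op 2 sync(1): ref=6.0000 raw=[7.5000 6.0000]
After op 3 tick(4): ref=10.0000 raw=[12.5000 10.8000]
After op 4 sync(1): ref=10.0000 raw=[12.5000 10.0000]
Wrap final raw readings (mod 12): 12.5000 mod 12 = 0.5000; 10.0000 mod 12 = 10.0000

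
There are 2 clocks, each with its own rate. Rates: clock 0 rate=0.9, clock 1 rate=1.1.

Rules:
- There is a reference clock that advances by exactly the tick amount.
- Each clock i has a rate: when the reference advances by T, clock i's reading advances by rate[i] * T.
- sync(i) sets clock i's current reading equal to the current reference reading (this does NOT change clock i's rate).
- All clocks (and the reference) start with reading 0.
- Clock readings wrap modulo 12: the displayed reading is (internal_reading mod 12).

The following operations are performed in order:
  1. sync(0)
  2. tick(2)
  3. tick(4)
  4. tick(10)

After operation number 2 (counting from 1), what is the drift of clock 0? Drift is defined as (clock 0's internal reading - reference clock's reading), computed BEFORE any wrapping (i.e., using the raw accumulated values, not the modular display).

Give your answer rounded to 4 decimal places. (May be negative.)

After op 1 sync(0): ref=0.0000 raw=[0.0000 0.0000]
After op 2 tick(2): ref=2.0000 raw=[1.8000 2.2000]
Drift of clock 0 after op 2: 1.8000 - 2.0000 = -0.2000

Answer: -0.2000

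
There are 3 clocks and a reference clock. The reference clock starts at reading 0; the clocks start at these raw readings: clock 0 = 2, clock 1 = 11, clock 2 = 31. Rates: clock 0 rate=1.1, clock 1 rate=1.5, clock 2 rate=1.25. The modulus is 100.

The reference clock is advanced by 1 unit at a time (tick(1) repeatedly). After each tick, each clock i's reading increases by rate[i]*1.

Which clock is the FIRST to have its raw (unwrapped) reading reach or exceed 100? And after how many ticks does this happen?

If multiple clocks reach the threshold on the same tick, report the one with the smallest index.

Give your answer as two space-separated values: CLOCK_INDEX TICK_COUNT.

Answer: 2 56

Derivation:
clock 0: start=2, rate=1.1, needs 100-2 = 98; ticks = ceil(98/1.1) = ceil(89.0909) = 90; reading at tick 90 = 2 + 1.1*90 = 101.0000
clock 1: start=11, rate=1.5, needs 100-11 = 89; ticks = ceil(89/1.5) = ceil(59.3333) = 60; reading at tick 60 = 11 + 1.5*60 = 101.0000
clock 2: start=31, rate=1.25, needs 100-31 = 69; ticks = ceil(69/1.25) = ceil(55.2000) = 56; reading at tick 56 = 31 + 1.25*56 = 101.0000
Minimum tick count = 56; winners = [2]; smallest index = 2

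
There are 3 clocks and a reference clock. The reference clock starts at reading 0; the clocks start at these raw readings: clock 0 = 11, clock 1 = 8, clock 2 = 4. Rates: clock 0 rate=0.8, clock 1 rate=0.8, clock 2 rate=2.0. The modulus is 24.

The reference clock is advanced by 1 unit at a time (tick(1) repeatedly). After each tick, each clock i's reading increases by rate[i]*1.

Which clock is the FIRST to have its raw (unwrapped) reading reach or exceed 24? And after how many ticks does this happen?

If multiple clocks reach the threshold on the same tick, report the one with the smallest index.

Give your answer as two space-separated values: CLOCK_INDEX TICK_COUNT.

Answer: 2 10

Derivation:
clock 0: start=11, rate=0.8, needs 24-11 = 13; ticks = ceil(13/0.8) = ceil(16.2500) = 17; reading at tick 17 = 11 + 0.8*17 = 24.6000
clock 1: start=8, rate=0.8, needs 24-8 = 16; ticks = ceil(16/0.8) = ceil(20.0000) = 20; reading at tick 20 = 8 + 0.8*20 = 24.0000
clock 2: start=4, rate=2.0, needs 24-4 = 20; ticks = ceil(20/2.0) = ceil(10.0000) = 10; reading at tick 10 = 4 + 2.0*10 = 24.0000
Minimum tick count = 10; winners = [2]; smallest index = 2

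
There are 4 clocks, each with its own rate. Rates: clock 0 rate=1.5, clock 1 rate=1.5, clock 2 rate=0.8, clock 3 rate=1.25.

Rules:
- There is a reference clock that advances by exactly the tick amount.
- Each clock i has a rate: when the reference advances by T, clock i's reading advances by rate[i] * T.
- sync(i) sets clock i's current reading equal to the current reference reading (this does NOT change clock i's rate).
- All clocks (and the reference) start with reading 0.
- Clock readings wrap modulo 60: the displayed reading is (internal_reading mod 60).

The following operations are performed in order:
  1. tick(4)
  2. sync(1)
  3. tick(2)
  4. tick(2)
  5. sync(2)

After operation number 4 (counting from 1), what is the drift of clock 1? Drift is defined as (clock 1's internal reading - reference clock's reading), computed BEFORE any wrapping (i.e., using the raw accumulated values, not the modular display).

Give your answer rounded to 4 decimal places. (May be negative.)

After op 1 tick(4): ref=4.0000 raw=[6.0000 6.0000 3.2000 5.0000]
After op 2 sync(1): ref=4.0000 raw=[6.0000 4.0000 3.2000 5.0000]
After op 3 tick(2): ref=6.0000 raw=[9.0000 7.0000 4.8000 7.5000]
After op 4 tick(2): ref=8.0000 raw=[12.0000 10.0000 6.4000 10.0000]
Drift of clock 1 after op 4: 10.0000 - 8.0000 = 2.0000

Answer: 2.0000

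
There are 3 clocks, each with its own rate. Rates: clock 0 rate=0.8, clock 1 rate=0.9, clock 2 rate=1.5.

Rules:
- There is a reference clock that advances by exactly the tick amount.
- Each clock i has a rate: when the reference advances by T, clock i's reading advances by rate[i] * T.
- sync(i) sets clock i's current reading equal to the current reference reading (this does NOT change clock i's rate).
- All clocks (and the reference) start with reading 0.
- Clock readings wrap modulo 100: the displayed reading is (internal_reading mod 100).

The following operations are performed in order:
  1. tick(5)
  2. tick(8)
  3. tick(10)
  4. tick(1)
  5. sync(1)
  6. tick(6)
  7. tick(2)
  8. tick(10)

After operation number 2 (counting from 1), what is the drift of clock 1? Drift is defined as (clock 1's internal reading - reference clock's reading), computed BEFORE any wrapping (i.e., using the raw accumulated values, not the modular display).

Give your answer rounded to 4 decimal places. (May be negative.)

After op 1 tick(5): ref=5.0000 raw=[4.0000 4.5000 7.5000]
After op 2 tick(8): ref=13.0000 raw=[10.4000 11.7000 19.5000]
Drift of clock 1 after op 2: 11.7000 - 13.0000 = -1.3000

Answer: -1.3000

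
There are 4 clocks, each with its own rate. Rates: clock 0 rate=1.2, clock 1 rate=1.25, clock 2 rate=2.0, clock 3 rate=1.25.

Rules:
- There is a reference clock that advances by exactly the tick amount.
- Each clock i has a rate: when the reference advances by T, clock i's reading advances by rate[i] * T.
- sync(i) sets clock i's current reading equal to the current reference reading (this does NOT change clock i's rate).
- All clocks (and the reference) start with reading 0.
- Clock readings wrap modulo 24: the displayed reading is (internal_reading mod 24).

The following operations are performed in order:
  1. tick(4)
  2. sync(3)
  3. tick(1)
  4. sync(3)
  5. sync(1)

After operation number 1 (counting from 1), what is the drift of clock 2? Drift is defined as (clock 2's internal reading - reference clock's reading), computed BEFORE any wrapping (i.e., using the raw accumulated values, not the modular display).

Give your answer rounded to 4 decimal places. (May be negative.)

After op 1 tick(4): ref=4.0000 raw=[4.8000 5.0000 8.0000 5.0000]
Drift of clock 2 after op 1: 8.0000 - 4.0000 = 4.0000

Answer: 4.0000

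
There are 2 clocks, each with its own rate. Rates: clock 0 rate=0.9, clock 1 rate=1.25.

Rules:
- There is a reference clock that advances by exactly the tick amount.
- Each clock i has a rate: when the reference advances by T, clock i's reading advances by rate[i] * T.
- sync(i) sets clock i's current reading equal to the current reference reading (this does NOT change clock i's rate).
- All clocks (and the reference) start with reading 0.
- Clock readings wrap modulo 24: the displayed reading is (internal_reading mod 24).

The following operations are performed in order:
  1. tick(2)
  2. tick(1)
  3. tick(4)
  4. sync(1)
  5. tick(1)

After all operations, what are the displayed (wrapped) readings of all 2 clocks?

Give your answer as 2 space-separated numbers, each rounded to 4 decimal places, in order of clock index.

After op 1 tick(2): ref=2.0000 raw=[1.8000 2.5000]
After op 2 tick(1): ref=3.0000 raw=[2.7000 3.7500]
After op 3 tick(4): ref=7.0000 raw=[6.3000 8.7500]
After op 4 sync(1): ref=7.0000 raw=[6.3000 7.0000]
After op 5 tick(1): ref=8.0000 raw=[7.2000 8.2500]
Wrap final raw readings (mod 24): 7.2000 mod 24 = 7.2000; 8.2500 mod 24 = 8.2500

Answer: 7.2000 8.2500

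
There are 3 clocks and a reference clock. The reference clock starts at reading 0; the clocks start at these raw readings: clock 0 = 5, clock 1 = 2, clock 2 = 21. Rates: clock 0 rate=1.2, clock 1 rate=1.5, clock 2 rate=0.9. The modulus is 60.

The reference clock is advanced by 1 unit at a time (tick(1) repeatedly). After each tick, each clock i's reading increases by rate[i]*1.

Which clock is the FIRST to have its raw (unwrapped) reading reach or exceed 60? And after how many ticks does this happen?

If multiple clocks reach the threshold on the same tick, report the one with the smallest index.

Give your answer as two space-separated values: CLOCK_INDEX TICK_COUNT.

Answer: 1 39

Derivation:
clock 0: start=5, rate=1.2, needs 60-5 = 55; ticks = ceil(55/1.2) = ceil(45.8333) = 46; reading at tick 46 = 5 + 1.2*46 = 60.2000
clock 1: start=2, rate=1.5, needs 60-2 = 58; ticks = ceil(58/1.5) = ceil(38.6667) = 39; reading at tick 39 = 2 + 1.5*39 = 60.5000
clock 2: start=21, rate=0.9, needs 60-21 = 39; ticks = ceil(39/0.9) = ceil(43.3333) = 44; reading at tick 44 = 21 + 0.9*44 = 60.6000
Minimum tick count = 39; winners = [1]; smallest index = 1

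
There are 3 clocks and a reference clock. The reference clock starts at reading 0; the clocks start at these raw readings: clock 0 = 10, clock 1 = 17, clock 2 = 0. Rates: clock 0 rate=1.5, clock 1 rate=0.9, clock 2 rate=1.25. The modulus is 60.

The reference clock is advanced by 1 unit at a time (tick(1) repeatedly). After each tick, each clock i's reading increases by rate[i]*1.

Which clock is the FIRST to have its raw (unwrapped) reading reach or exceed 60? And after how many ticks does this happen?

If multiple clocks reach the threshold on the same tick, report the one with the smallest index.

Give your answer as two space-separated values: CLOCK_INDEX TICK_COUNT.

clock 0: start=10, rate=1.5, needs 60-10 = 50; ticks = ceil(50/1.5) = ceil(33.3333) = 34; reading at tick 34 = 10 + 1.5*34 = 61.0000
clock 1: start=17, rate=0.9, needs 60-17 = 43; ticks = ceil(43/0.9) = ceil(47.7778) = 48; reading at tick 48 = 17 + 0.9*48 = 60.2000
clock 2: start=0, rate=1.25, needs 60-0 = 60; ticks = ceil(60/1.25) = ceil(48.0000) = 48; reading at tick 48 = 0 + 1.25*48 = 60.0000
Minimum tick count = 34; winners = [0]; smallest index = 0

Answer: 0 34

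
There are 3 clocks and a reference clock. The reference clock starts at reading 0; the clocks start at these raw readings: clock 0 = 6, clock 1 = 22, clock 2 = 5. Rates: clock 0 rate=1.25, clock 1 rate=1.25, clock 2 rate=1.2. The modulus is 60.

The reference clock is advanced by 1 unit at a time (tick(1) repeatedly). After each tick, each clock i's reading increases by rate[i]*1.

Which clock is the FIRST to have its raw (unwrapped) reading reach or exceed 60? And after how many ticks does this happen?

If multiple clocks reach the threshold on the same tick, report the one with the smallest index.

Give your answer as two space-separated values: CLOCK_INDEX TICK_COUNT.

Answer: 1 31

Derivation:
clock 0: start=6, rate=1.25, needs 60-6 = 54; ticks = ceil(54/1.25) = ceil(43.2000) = 44; reading at tick 44 = 6 + 1.25*44 = 61.0000
clock 1: start=22, rate=1.25, needs 60-22 = 38; ticks = ceil(38/1.25) = ceil(30.4000) = 31; reading at tick 31 = 22 + 1.25*31 = 60.7500
clock 2: start=5, rate=1.2, needs 60-5 = 55; ticks = ceil(55/1.2) = ceil(45.8333) = 46; reading at tick 46 = 5 + 1.2*46 = 60.2000
Minimum tick count = 31; winners = [1]; smallest index = 1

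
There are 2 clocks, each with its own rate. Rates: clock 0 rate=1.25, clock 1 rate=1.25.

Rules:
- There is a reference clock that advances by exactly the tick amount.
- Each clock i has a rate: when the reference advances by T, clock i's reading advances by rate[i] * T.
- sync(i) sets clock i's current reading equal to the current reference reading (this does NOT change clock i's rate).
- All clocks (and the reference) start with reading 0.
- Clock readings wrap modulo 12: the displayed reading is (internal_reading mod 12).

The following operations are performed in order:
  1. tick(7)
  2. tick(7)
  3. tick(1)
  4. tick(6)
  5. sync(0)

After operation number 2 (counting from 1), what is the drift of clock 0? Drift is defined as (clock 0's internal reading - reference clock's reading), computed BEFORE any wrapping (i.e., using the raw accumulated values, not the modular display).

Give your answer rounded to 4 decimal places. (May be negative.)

Answer: 3.5000

Derivation:
After op 1 tick(7): ref=7.0000 raw=[8.7500 8.7500]
After op 2 tick(7): ref=14.0000 raw=[17.5000 17.5000]
Drift of clock 0 after op 2: 17.5000 - 14.0000 = 3.5000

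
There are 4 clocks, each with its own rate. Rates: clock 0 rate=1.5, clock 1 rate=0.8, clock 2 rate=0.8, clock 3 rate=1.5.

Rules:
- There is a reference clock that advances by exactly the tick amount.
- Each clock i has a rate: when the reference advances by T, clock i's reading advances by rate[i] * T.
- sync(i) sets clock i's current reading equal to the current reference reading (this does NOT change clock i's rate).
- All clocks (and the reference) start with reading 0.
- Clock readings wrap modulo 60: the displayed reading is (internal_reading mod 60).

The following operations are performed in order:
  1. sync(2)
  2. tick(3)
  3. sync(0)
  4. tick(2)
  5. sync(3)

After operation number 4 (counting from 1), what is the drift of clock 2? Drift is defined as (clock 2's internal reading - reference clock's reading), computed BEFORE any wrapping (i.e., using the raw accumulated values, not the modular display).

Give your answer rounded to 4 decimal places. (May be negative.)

After op 1 sync(2): ref=0.0000 raw=[0.0000 0.0000 0.0000 0.0000]
After op 2 tick(3): ref=3.0000 raw=[4.5000 2.4000 2.4000 4.5000]
After op 3 sync(0): ref=3.0000 raw=[3.0000 2.4000 2.4000 4.5000]
After op 4 tick(2): ref=5.0000 raw=[6.0000 4.0000 4.0000 7.5000]
Drift of clock 2 after op 4: 4.0000 - 5.0000 = -1.0000

Answer: -1.0000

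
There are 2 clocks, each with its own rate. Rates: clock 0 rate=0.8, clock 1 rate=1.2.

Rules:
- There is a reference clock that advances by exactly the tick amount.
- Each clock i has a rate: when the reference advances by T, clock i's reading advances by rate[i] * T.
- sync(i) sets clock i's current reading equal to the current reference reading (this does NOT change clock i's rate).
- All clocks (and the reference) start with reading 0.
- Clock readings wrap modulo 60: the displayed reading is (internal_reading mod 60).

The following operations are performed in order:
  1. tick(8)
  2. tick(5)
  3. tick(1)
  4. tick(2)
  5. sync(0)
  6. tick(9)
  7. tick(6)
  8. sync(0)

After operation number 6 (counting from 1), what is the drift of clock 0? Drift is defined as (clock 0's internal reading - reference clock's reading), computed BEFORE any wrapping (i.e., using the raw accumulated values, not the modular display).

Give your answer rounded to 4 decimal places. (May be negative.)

Answer: -1.8000

Derivation:
After op 1 tick(8): ref=8.0000 raw=[6.4000 9.6000]
After op 2 tick(5): ref=13.0000 raw=[10.4000 15.6000]
After op 3 tick(1): ref=14.0000 raw=[11.2000 16.8000]
After op 4 tick(2): ref=16.0000 raw=[12.8000 19.2000]
After op 5 sync(0): ref=16.0000 raw=[16.0000 19.2000]
After op 6 tick(9): ref=25.0000 raw=[23.2000 30.0000]
Drift of clock 0 after op 6: 23.2000 - 25.0000 = -1.8000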